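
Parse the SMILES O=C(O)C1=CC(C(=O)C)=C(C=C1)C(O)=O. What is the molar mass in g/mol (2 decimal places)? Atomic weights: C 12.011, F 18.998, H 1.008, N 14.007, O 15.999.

First, the molecular formula is C10H8O5 (counting implicit H from valence).
  C: 10 × 12.011 = 120.110
  H: 8 × 1.008 = 8.064
  O: 5 × 15.999 = 79.995
Sum: 10×12.011 + 8×1.008 + 5×15.999 = 208.169 → 208.17 g/mol.

208.17 g/mol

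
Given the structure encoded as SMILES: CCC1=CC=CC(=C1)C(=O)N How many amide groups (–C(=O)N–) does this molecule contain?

The amide motif appears at heavy-atom position 9 in the SMILES.
Amide count: 1.

1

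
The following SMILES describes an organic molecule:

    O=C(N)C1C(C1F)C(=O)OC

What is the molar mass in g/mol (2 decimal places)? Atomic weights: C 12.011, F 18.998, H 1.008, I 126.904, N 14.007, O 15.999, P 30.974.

161.13 g/mol

First, the molecular formula is C6H8FNO3 (counting implicit H from valence).
  C: 6 × 12.011 = 72.066
  F: 1 × 18.998 = 18.998
  H: 8 × 1.008 = 8.064
  N: 1 × 14.007 = 14.007
  O: 3 × 15.999 = 47.997
Sum: 6×12.011 + 1×18.998 + 8×1.008 + 1×14.007 + 3×15.999 = 161.132 → 161.13 g/mol.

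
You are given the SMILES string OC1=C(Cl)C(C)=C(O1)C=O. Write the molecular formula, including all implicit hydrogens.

C6H5ClO3

Walk through each heavy atom and fill implicit hydrogens from standard valence (C 4, N 3, O 2, S 2, halogen 1):
  atom 1: O, bond orders sum to 1 (valence 2) → 1 H
  atom 2: C, bond orders sum to 4 (valence 4) → 0 H
  atom 3: C, bond orders sum to 4 (valence 4) → 0 H
  atom 4: Cl (halogen, monovalent) → 0 H
  atom 5: C, bond orders sum to 4 (valence 4) → 0 H
  atom 6: C, bond orders sum to 1 (valence 4) → 3 H
  atom 7: C, bond orders sum to 4 (valence 4) → 0 H
  atom 8: O, bond orders sum to 2 (valence 2) → 0 H
  atom 9: C, bond orders sum to 3 (valence 4) → 1 H
  atom 10: O, bond orders sum to 2 (valence 2) → 0 H
Totals → C:6, H:5, Cl:1, O:3.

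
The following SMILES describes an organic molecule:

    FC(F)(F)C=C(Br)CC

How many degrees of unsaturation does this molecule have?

1

Degree of unsaturation = (number of rings) + (number of π bonds).
Ring closures in the SMILES: 0.
π bonds: 1 double bond (each 1 DoU) → 1 DoU from unsaturation.
Total DoU = 0 + 1 = 1.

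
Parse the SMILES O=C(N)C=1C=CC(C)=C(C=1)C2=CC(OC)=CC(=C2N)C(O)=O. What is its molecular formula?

C16H16N2O4

Walk through each heavy atom and fill implicit hydrogens from standard valence (C 4, N 3, O 2, S 2, halogen 1):
  atom 1: O, bond orders sum to 2 (valence 2) → 0 H
  atom 2: C, bond orders sum to 4 (valence 4) → 0 H
  atom 3: N, bond orders sum to 1 (valence 3) → 2 H
  atom 4: C, bond orders sum to 4 (valence 4) → 0 H
  atom 5: C, bond orders sum to 3 (valence 4) → 1 H
  atom 6: C, bond orders sum to 3 (valence 4) → 1 H
  atom 7: C, bond orders sum to 4 (valence 4) → 0 H
  atom 8: C, bond orders sum to 1 (valence 4) → 3 H
  atom 9: C, bond orders sum to 4 (valence 4) → 0 H
  atom 10: C, bond orders sum to 3 (valence 4) → 1 H
  atom 11: C, bond orders sum to 4 (valence 4) → 0 H
  atom 12: C, bond orders sum to 3 (valence 4) → 1 H
  atom 13: C, bond orders sum to 4 (valence 4) → 0 H
  atom 14: O, bond orders sum to 2 (valence 2) → 0 H
  atom 15: C, bond orders sum to 1 (valence 4) → 3 H
  atom 16: C, bond orders sum to 3 (valence 4) → 1 H
  atom 17: C, bond orders sum to 4 (valence 4) → 0 H
  atom 18: C, bond orders sum to 4 (valence 4) → 0 H
  atom 19: N, bond orders sum to 1 (valence 3) → 2 H
  atom 20: C, bond orders sum to 4 (valence 4) → 0 H
  atom 21: O, bond orders sum to 1 (valence 2) → 1 H
  atom 22: O, bond orders sum to 2 (valence 2) → 0 H
Totals → C:16, H:16, N:2, O:4.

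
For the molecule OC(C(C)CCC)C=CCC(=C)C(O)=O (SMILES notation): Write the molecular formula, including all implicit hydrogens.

Walk through each heavy atom and fill implicit hydrogens from standard valence (C 4, N 3, O 2, S 2, halogen 1):
  atom 1: O, bond orders sum to 1 (valence 2) → 1 H
  atom 2: C, bond orders sum to 3 (valence 4) → 1 H
  atom 3: C, bond orders sum to 3 (valence 4) → 1 H
  atom 4: C, bond orders sum to 1 (valence 4) → 3 H
  atom 5: C, bond orders sum to 2 (valence 4) → 2 H
  atom 6: C, bond orders sum to 2 (valence 4) → 2 H
  atom 7: C, bond orders sum to 1 (valence 4) → 3 H
  atom 8: C, bond orders sum to 3 (valence 4) → 1 H
  atom 9: C, bond orders sum to 3 (valence 4) → 1 H
  atom 10: C, bond orders sum to 2 (valence 4) → 2 H
  atom 11: C, bond orders sum to 4 (valence 4) → 0 H
  atom 12: C, bond orders sum to 2 (valence 4) → 2 H
  atom 13: C, bond orders sum to 4 (valence 4) → 0 H
  atom 14: O, bond orders sum to 1 (valence 2) → 1 H
  atom 15: O, bond orders sum to 2 (valence 2) → 0 H
Totals → C:12, H:20, O:3.

C12H20O3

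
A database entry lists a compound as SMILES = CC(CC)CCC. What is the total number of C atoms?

7

Count every carbon token in the SMILES (each C, including those in ring-closure positions and inside branches).
Carbon count: 7.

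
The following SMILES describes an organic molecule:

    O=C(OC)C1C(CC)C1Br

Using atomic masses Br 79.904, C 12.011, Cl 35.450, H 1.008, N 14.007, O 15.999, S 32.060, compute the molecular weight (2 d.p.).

First, the molecular formula is C7H11BrO2 (counting implicit H from valence).
  Br: 1 × 79.904 = 79.904
  C: 7 × 12.011 = 84.077
  H: 11 × 1.008 = 11.088
  O: 2 × 15.999 = 31.998
Sum: 1×79.904 + 7×12.011 + 11×1.008 + 2×15.999 = 207.067 → 207.07 g/mol.

207.07 g/mol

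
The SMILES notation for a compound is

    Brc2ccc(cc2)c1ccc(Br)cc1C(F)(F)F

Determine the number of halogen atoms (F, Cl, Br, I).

5

Halogen atoms appear at heavy-atom positions 1, 12, 16, 17, 18 (2×Br, 3×F).
Halogen count: 5.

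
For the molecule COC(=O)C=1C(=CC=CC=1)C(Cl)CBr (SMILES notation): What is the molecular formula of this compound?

Walk through each heavy atom and fill implicit hydrogens from standard valence (C 4, N 3, O 2, S 2, halogen 1):
  atom 1: C, bond orders sum to 1 (valence 4) → 3 H
  atom 2: O, bond orders sum to 2 (valence 2) → 0 H
  atom 3: C, bond orders sum to 4 (valence 4) → 0 H
  atom 4: O, bond orders sum to 2 (valence 2) → 0 H
  atom 5: C, bond orders sum to 4 (valence 4) → 0 H
  atom 6: C, bond orders sum to 4 (valence 4) → 0 H
  atom 7: C, bond orders sum to 3 (valence 4) → 1 H
  atom 8: C, bond orders sum to 3 (valence 4) → 1 H
  atom 9: C, bond orders sum to 3 (valence 4) → 1 H
  atom 10: C, bond orders sum to 3 (valence 4) → 1 H
  atom 11: C, bond orders sum to 3 (valence 4) → 1 H
  atom 12: Cl (halogen, monovalent) → 0 H
  atom 13: C, bond orders sum to 2 (valence 4) → 2 H
  atom 14: Br (halogen, monovalent) → 0 H
Totals → C:10, H:10, Br:1, Cl:1, O:2.
In Hill order: C10H10BrClO2.

C10H10BrClO2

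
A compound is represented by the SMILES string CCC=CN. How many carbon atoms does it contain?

4

Count every carbon token in the SMILES (each C, including those in ring-closure positions and inside branches).
Carbon count: 4.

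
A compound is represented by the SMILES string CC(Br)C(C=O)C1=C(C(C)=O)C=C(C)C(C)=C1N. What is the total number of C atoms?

14

Count every carbon token in the SMILES (each C, including those in ring-closure positions and inside branches).
Carbon count: 14.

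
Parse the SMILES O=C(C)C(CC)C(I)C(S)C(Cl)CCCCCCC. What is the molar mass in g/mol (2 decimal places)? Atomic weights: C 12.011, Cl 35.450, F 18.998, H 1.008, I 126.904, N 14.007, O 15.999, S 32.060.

418.80 g/mol

First, the molecular formula is C15H28ClIOS (counting implicit H from valence).
  C: 15 × 12.011 = 180.165
  Cl: 1 × 35.450 = 35.450
  H: 28 × 1.008 = 28.224
  I: 1 × 126.904 = 126.904
  O: 1 × 15.999 = 15.999
  S: 1 × 32.060 = 32.060
Sum: 15×12.011 + 1×35.450 + 28×1.008 + 1×126.904 + 1×15.999 + 1×32.060 = 418.802 → 418.80 g/mol.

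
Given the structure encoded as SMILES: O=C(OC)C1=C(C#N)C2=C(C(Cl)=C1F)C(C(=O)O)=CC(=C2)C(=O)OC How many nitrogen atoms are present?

Scan the SMILES for N atoms (remember two-letter symbols like Cl and Br are single atoms).
Nitrogen count: 1.

1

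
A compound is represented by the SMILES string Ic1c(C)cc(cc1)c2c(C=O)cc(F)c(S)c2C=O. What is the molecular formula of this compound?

C15H10FIO2S

Walk through each heavy atom and fill implicit hydrogens from standard valence (C 4, N 3, O 2, S 2, halogen 1); for lowercase aromatic atoms, an aromatic c carries 1 H when it has two neighbours and 0 H with three, and aromatic n carries 0 H:
  atom 1: I (halogen, monovalent) → 0 H
  atom 2: aromatic c, 3 neighbours → 0 H
  atom 3: aromatic c, 3 neighbours → 0 H
  atom 4: C, bond orders sum to 1 (valence 4) → 3 H
  atom 5: aromatic c, 2 neighbours → 1 H
  atom 6: aromatic c, 3 neighbours → 0 H
  atom 7: aromatic c, 2 neighbours → 1 H
  atom 8: aromatic c, 2 neighbours → 1 H
  atom 9: aromatic c, 3 neighbours → 0 H
  atom 10: aromatic c, 3 neighbours → 0 H
  atom 11: C, bond orders sum to 3 (valence 4) → 1 H
  atom 12: O, bond orders sum to 2 (valence 2) → 0 H
  atom 13: aromatic c, 2 neighbours → 1 H
  atom 14: aromatic c, 3 neighbours → 0 H
  atom 15: F (halogen, monovalent) → 0 H
  atom 16: aromatic c, 3 neighbours → 0 H
  atom 17: S, bond orders sum to 1 (valence 2) → 1 H
  atom 18: aromatic c, 3 neighbours → 0 H
  atom 19: C, bond orders sum to 3 (valence 4) → 1 H
  atom 20: O, bond orders sum to 2 (valence 2) → 0 H
Totals → C:15, H:10, F:1, I:1, O:2, S:1.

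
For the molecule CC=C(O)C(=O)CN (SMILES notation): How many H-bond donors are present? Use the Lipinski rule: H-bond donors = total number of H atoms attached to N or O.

Donors: find every N or O and count the H atoms it carries.
  atom 4 (O): bond orders sum to 1 → 1 H
  atom 6 (O): bond orders sum to 2 → 0 H
  atom 8 (N): bond orders sum to 1 → 2 H
Lipinski HBD = 3.

3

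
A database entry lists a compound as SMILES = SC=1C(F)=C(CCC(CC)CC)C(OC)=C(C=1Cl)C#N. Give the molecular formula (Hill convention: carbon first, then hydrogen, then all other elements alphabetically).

C15H19ClFNOS

Walk through each heavy atom and fill implicit hydrogens from standard valence (C 4, N 3, O 2, S 2, halogen 1):
  atom 1: S, bond orders sum to 1 (valence 2) → 1 H
  atom 2: C, bond orders sum to 4 (valence 4) → 0 H
  atom 3: C, bond orders sum to 4 (valence 4) → 0 H
  atom 4: F (halogen, monovalent) → 0 H
  atom 5: C, bond orders sum to 4 (valence 4) → 0 H
  atom 6: C, bond orders sum to 2 (valence 4) → 2 H
  atom 7: C, bond orders sum to 2 (valence 4) → 2 H
  atom 8: C, bond orders sum to 3 (valence 4) → 1 H
  atom 9: C, bond orders sum to 2 (valence 4) → 2 H
  atom 10: C, bond orders sum to 1 (valence 4) → 3 H
  atom 11: C, bond orders sum to 2 (valence 4) → 2 H
  atom 12: C, bond orders sum to 1 (valence 4) → 3 H
  atom 13: C, bond orders sum to 4 (valence 4) → 0 H
  atom 14: O, bond orders sum to 2 (valence 2) → 0 H
  atom 15: C, bond orders sum to 1 (valence 4) → 3 H
  atom 16: C, bond orders sum to 4 (valence 4) → 0 H
  atom 17: C, bond orders sum to 4 (valence 4) → 0 H
  atom 18: Cl (halogen, monovalent) → 0 H
  atom 19: C, bond orders sum to 4 (valence 4) → 0 H
  atom 20: N, bond orders sum to 3 (valence 3) → 0 H
Totals → C:15, H:19, Cl:1, F:1, N:1, O:1, S:1.
In Hill order: C15H19ClFNOS.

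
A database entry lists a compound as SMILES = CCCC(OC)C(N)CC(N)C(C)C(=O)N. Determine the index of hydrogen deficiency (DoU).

1

Molecular formula: C11H25N3O2.
DoU = (2C + 2 + N − H − X) / 2, where X is the halogen count and O/S are ignored.
    = (2·11 + 2 + 3 − 25 − 0) / 2 = 2 / 2 = 1.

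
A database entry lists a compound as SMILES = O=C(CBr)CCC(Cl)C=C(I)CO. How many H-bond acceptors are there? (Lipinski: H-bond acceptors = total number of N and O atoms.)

2

N atoms: 0; O atoms: 2.
Lipinski HBA = 0 + 2 = 2.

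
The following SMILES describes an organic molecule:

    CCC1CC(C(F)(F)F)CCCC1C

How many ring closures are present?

In SMILES, each pair of matching ring-closure digits denotes one ring-closing bond; the number of such bonds equals the number of independent rings.
Ring-closure bonds here: 1.

1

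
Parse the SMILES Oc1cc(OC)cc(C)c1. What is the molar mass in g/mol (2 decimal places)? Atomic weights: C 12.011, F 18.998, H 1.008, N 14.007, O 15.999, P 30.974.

First, the molecular formula is C8H10O2 (counting implicit H from valence).
  C: 8 × 12.011 = 96.088
  H: 10 × 1.008 = 10.080
  O: 2 × 15.999 = 31.998
Sum: 8×12.011 + 10×1.008 + 2×15.999 = 138.166 → 138.17 g/mol.

138.17 g/mol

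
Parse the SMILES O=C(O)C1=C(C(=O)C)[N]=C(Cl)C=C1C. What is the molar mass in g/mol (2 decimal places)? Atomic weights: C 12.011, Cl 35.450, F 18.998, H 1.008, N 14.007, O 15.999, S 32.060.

213.62 g/mol

First, the molecular formula is C9H8ClNO3 (counting implicit H from valence).
  C: 9 × 12.011 = 108.099
  Cl: 1 × 35.450 = 35.450
  H: 8 × 1.008 = 8.064
  N: 1 × 14.007 = 14.007
  O: 3 × 15.999 = 47.997
Sum: 9×12.011 + 1×35.450 + 8×1.008 + 1×14.007 + 3×15.999 = 213.617 → 213.62 g/mol.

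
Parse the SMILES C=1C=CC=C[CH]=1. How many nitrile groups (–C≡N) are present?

Scan the SMILES for the nitrile motif — none present.

0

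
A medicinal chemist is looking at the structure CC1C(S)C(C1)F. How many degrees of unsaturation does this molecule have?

Molecular formula: C5H9FS.
DoU = (2C + 2 + N − H − X) / 2, where X is the halogen count and O/S are ignored.
    = (2·5 + 2 + 0 − 9 − 1) / 2 = 2 / 2 = 1.

1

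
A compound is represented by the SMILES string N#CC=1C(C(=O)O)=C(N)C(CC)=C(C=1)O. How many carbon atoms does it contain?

10

Count every carbon token in the SMILES (each C, including those in ring-closure positions and inside branches).
Carbon count: 10.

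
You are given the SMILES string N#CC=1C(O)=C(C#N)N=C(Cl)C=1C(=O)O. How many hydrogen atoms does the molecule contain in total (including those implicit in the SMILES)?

Walk through each heavy atom and fill implicit hydrogens from standard valence (C 4, N 3, O 2, S 2, halogen 1):
  atom 1: N, bond orders sum to 3 (valence 3) → 0 H
  atom 2: C, bond orders sum to 4 (valence 4) → 0 H
  atom 3: C, bond orders sum to 4 (valence 4) → 0 H
  atom 4: C, bond orders sum to 4 (valence 4) → 0 H
  atom 5: O, bond orders sum to 1 (valence 2) → 1 H
  atom 6: C, bond orders sum to 4 (valence 4) → 0 H
  atom 7: C, bond orders sum to 4 (valence 4) → 0 H
  atom 8: N, bond orders sum to 3 (valence 3) → 0 H
  atom 9: N, bond orders sum to 3 (valence 3) → 0 H
  atom 10: C, bond orders sum to 4 (valence 4) → 0 H
  atom 11: Cl (halogen, monovalent) → 0 H
  atom 12: C, bond orders sum to 4 (valence 4) → 0 H
  atom 13: C, bond orders sum to 4 (valence 4) → 0 H
  atom 14: O, bond orders sum to 2 (valence 2) → 0 H
  atom 15: O, bond orders sum to 1 (valence 2) → 1 H
Total hydrogens: 2.

2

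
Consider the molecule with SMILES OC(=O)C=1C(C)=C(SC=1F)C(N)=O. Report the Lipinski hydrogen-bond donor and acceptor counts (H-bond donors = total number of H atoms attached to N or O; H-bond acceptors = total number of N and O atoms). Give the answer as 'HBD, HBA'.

Donors: find every N or O and count the H atoms it carries.
  atom 1 (O): bond orders sum to 1 → 1 H
  atom 3 (O): bond orders sum to 2 → 0 H
  atom 12 (N): bond orders sum to 1 → 2 H
  atom 13 (O): bond orders sum to 2 → 0 H
Lipinski HBD = 3.
Acceptors: N atoms = 1, O atoms = 3 → HBA = 4.

3, 4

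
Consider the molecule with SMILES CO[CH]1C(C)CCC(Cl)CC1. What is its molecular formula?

C9H17ClO

Walk through each heavy atom and fill implicit hydrogens from standard valence (C 4, N 3, O 2, S 2, halogen 1):
  atom 1: C, bond orders sum to 1 (valence 4) → 3 H
  atom 2: O, bond orders sum to 2 (valence 2) → 0 H
  atom 3: C with explicit H count 1
  atom 4: C, bond orders sum to 3 (valence 4) → 1 H
  atom 5: C, bond orders sum to 1 (valence 4) → 3 H
  atom 6: C, bond orders sum to 2 (valence 4) → 2 H
  atom 7: C, bond orders sum to 2 (valence 4) → 2 H
  atom 8: C, bond orders sum to 3 (valence 4) → 1 H
  atom 9: Cl (halogen, monovalent) → 0 H
  atom 10: C, bond orders sum to 2 (valence 4) → 2 H
  atom 11: C, bond orders sum to 2 (valence 4) → 2 H
Totals → C:9, H:17, Cl:1, O:1.
In Hill order: C9H17ClO.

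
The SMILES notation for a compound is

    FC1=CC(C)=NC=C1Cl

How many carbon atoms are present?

Count every carbon token in the SMILES (each C, including those in ring-closure positions and inside branches).
Carbon count: 6.

6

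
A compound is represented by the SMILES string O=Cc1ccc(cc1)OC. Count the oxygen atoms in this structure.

Scan the SMILES for O atoms (remember two-letter symbols like Cl and Br are single atoms).
Oxygen count: 2.

2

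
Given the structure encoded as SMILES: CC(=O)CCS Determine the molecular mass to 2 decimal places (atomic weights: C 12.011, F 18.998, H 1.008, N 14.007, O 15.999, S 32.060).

104.17 g/mol

First, the molecular formula is C4H8OS (counting implicit H from valence).
  C: 4 × 12.011 = 48.044
  H: 8 × 1.008 = 8.064
  O: 1 × 15.999 = 15.999
  S: 1 × 32.060 = 32.060
Sum: 4×12.011 + 8×1.008 + 1×15.999 + 1×32.060 = 104.167 → 104.17 g/mol.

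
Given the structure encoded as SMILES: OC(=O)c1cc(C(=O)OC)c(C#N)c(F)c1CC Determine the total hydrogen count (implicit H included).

10

Walk through each heavy atom and fill implicit hydrogens from standard valence (C 4, N 3, O 2, S 2, halogen 1); for lowercase aromatic atoms, an aromatic c carries 1 H when it has two neighbours and 0 H with three, and aromatic n carries 0 H:
  atom 1: O, bond orders sum to 1 (valence 2) → 1 H
  atom 2: C, bond orders sum to 4 (valence 4) → 0 H
  atom 3: O, bond orders sum to 2 (valence 2) → 0 H
  atom 4: aromatic c, 3 neighbours → 0 H
  atom 5: aromatic c, 2 neighbours → 1 H
  atom 6: aromatic c, 3 neighbours → 0 H
  atom 7: C, bond orders sum to 4 (valence 4) → 0 H
  atom 8: O, bond orders sum to 2 (valence 2) → 0 H
  atom 9: O, bond orders sum to 2 (valence 2) → 0 H
  atom 10: C, bond orders sum to 1 (valence 4) → 3 H
  atom 11: aromatic c, 3 neighbours → 0 H
  atom 12: C, bond orders sum to 4 (valence 4) → 0 H
  atom 13: N, bond orders sum to 3 (valence 3) → 0 H
  atom 14: aromatic c, 3 neighbours → 0 H
  atom 15: F (halogen, monovalent) → 0 H
  atom 16: aromatic c, 3 neighbours → 0 H
  atom 17: C, bond orders sum to 2 (valence 4) → 2 H
  atom 18: C, bond orders sum to 1 (valence 4) → 3 H
Total hydrogens: 10.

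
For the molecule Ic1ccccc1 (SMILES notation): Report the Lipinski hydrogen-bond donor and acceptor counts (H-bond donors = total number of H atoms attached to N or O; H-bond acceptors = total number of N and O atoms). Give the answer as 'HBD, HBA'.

0, 0

Donors: find every N or O and count the H atoms it carries.
  (no N or O atoms present)
Lipinski HBD = 0.
Acceptors: N atoms = 0, O atoms = 0 → HBA = 0.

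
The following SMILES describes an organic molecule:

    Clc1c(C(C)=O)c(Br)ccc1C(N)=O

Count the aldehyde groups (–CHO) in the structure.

0

Scan the SMILES for the aldehyde motif — none present.
Groups that are present: 1 amide, 1 ketone.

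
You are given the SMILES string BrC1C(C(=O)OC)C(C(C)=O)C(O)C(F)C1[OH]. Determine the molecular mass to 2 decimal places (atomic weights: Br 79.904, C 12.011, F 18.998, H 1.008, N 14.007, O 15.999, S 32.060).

313.12 g/mol

First, the molecular formula is C10H14BrFO5 (counting implicit H from valence).
  Br: 1 × 79.904 = 79.904
  C: 10 × 12.011 = 120.110
  F: 1 × 18.998 = 18.998
  H: 14 × 1.008 = 14.112
  O: 5 × 15.999 = 79.995
Sum: 1×79.904 + 10×12.011 + 1×18.998 + 14×1.008 + 5×15.999 = 313.119 → 313.12 g/mol.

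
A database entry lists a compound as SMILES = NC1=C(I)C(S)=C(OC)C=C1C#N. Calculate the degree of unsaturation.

6

Molecular formula: C8H7IN2OS.
DoU = (2C + 2 + N − H − X) / 2, where X is the halogen count and O/S are ignored.
    = (2·8 + 2 + 2 − 7 − 1) / 2 = 12 / 2 = 6.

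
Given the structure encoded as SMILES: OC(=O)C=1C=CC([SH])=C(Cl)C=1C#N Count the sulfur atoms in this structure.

1

Scan the SMILES for S atoms (remember two-letter symbols like Cl and Br are single atoms).
Sulfur count: 1.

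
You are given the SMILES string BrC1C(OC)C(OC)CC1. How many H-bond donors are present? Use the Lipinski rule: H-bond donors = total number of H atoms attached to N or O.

Donors: find every N or O and count the H atoms it carries.
  atom 4 (O): bond orders sum to 2 → 0 H
  atom 7 (O): bond orders sum to 2 → 0 H
Lipinski HBD = 0.

0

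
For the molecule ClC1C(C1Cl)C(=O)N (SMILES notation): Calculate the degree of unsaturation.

Molecular formula: C4H5Cl2NO.
DoU = (2C + 2 + N − H − X) / 2, where X is the halogen count and O/S are ignored.
    = (2·4 + 2 + 1 − 5 − 2) / 2 = 4 / 2 = 2.

2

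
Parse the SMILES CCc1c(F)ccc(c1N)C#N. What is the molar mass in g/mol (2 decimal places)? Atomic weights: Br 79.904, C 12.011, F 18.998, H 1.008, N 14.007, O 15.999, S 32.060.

First, the molecular formula is C9H9FN2 (counting implicit H from valence).
  C: 9 × 12.011 = 108.099
  F: 1 × 18.998 = 18.998
  H: 9 × 1.008 = 9.072
  N: 2 × 14.007 = 28.014
Sum: 9×12.011 + 1×18.998 + 9×1.008 + 2×14.007 = 164.183 → 164.18 g/mol.

164.18 g/mol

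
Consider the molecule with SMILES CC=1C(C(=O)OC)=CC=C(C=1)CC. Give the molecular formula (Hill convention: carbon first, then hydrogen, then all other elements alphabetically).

C11H14O2

Walk through each heavy atom and fill implicit hydrogens from standard valence (C 4, N 3, O 2, S 2, halogen 1):
  atom 1: C, bond orders sum to 1 (valence 4) → 3 H
  atom 2: C, bond orders sum to 4 (valence 4) → 0 H
  atom 3: C, bond orders sum to 4 (valence 4) → 0 H
  atom 4: C, bond orders sum to 4 (valence 4) → 0 H
  atom 5: O, bond orders sum to 2 (valence 2) → 0 H
  atom 6: O, bond orders sum to 2 (valence 2) → 0 H
  atom 7: C, bond orders sum to 1 (valence 4) → 3 H
  atom 8: C, bond orders sum to 3 (valence 4) → 1 H
  atom 9: C, bond orders sum to 3 (valence 4) → 1 H
  atom 10: C, bond orders sum to 4 (valence 4) → 0 H
  atom 11: C, bond orders sum to 3 (valence 4) → 1 H
  atom 12: C, bond orders sum to 2 (valence 4) → 2 H
  atom 13: C, bond orders sum to 1 (valence 4) → 3 H
Totals → C:11, H:14, O:2.
In Hill order: C11H14O2.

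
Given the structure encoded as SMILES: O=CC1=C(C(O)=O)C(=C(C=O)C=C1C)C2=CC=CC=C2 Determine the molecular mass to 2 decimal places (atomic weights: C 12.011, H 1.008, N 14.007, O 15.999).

268.27 g/mol

First, the molecular formula is C16H12O4 (counting implicit H from valence).
  C: 16 × 12.011 = 192.176
  H: 12 × 1.008 = 12.096
  O: 4 × 15.999 = 63.996
Sum: 16×12.011 + 12×1.008 + 4×15.999 = 268.268 → 268.27 g/mol.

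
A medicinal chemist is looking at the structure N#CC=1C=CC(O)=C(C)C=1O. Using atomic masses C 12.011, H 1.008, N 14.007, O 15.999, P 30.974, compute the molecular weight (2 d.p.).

First, the molecular formula is C8H7NO2 (counting implicit H from valence).
  C: 8 × 12.011 = 96.088
  H: 7 × 1.008 = 7.056
  N: 1 × 14.007 = 14.007
  O: 2 × 15.999 = 31.998
Sum: 8×12.011 + 7×1.008 + 1×14.007 + 2×15.999 = 149.149 → 149.15 g/mol.

149.15 g/mol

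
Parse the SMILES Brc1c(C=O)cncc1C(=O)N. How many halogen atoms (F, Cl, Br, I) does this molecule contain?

1

Halogen atoms appear at heavy-atom position 1 (1×Br).
Other groups present: 1 aldehyde, 1 amide.
Halogen count: 1.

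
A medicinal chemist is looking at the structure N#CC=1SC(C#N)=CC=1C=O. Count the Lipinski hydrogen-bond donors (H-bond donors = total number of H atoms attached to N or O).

Donors: find every N or O and count the H atoms it carries.
  atom 1 (N): bond orders sum to 3 → 0 H
  atom 7 (N): bond orders sum to 3 → 0 H
  atom 11 (O): bond orders sum to 2 → 0 H
Lipinski HBD = 0.

0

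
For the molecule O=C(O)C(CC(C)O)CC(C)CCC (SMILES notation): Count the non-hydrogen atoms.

14

Every atom symbol written in the SMILES (organic subset) is one heavy atom; implicit H are not written.
Heavy atoms by element → C:11, O:3.
Total: 14.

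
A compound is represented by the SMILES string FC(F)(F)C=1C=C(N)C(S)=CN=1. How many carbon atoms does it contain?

Count every carbon token in the SMILES (each C, including those in ring-closure positions and inside branches).
Carbon count: 6.

6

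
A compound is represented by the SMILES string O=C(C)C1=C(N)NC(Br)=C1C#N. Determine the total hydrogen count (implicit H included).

6

Walk through each heavy atom and fill implicit hydrogens from standard valence (C 4, N 3, O 2, S 2, halogen 1):
  atom 1: O, bond orders sum to 2 (valence 2) → 0 H
  atom 2: C, bond orders sum to 4 (valence 4) → 0 H
  atom 3: C, bond orders sum to 1 (valence 4) → 3 H
  atom 4: C, bond orders sum to 4 (valence 4) → 0 H
  atom 5: C, bond orders sum to 4 (valence 4) → 0 H
  atom 6: N, bond orders sum to 1 (valence 3) → 2 H
  atom 7: N, bond orders sum to 2 (valence 3) → 1 H
  atom 8: C, bond orders sum to 4 (valence 4) → 0 H
  atom 9: Br (halogen, monovalent) → 0 H
  atom 10: C, bond orders sum to 4 (valence 4) → 0 H
  atom 11: C, bond orders sum to 4 (valence 4) → 0 H
  atom 12: N, bond orders sum to 3 (valence 3) → 0 H
Total hydrogens: 6.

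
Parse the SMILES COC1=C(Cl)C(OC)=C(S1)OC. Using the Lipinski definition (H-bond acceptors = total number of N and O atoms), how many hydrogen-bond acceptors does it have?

3

N atoms: 0; O atoms: 3.
Lipinski HBA = 0 + 3 = 3.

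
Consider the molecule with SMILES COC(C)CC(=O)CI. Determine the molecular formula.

Walk through each heavy atom and fill implicit hydrogens from standard valence (C 4, N 3, O 2, S 2, halogen 1):
  atom 1: C, bond orders sum to 1 (valence 4) → 3 H
  atom 2: O, bond orders sum to 2 (valence 2) → 0 H
  atom 3: C, bond orders sum to 3 (valence 4) → 1 H
  atom 4: C, bond orders sum to 1 (valence 4) → 3 H
  atom 5: C, bond orders sum to 2 (valence 4) → 2 H
  atom 6: C, bond orders sum to 4 (valence 4) → 0 H
  atom 7: O, bond orders sum to 2 (valence 2) → 0 H
  atom 8: C, bond orders sum to 2 (valence 4) → 2 H
  atom 9: I (halogen, monovalent) → 0 H
Totals → C:6, H:11, I:1, O:2.
In Hill order: C6H11IO2.

C6H11IO2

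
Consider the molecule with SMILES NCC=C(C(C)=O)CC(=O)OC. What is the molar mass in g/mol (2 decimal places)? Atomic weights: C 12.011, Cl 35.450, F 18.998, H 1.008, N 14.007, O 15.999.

171.20 g/mol

First, the molecular formula is C8H13NO3 (counting implicit H from valence).
  C: 8 × 12.011 = 96.088
  H: 13 × 1.008 = 13.104
  N: 1 × 14.007 = 14.007
  O: 3 × 15.999 = 47.997
Sum: 8×12.011 + 13×1.008 + 1×14.007 + 3×15.999 = 171.196 → 171.20 g/mol.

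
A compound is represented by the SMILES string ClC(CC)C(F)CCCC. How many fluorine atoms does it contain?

Scan the SMILES for F atoms (remember two-letter symbols like Cl and Br are single atoms).
Fluorine count: 1.

1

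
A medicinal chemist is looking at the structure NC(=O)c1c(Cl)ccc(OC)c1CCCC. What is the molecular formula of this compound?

C12H16ClNO2

Walk through each heavy atom and fill implicit hydrogens from standard valence (C 4, N 3, O 2, S 2, halogen 1); for lowercase aromatic atoms, an aromatic c carries 1 H when it has two neighbours and 0 H with three, and aromatic n carries 0 H:
  atom 1: N, bond orders sum to 1 (valence 3) → 2 H
  atom 2: C, bond orders sum to 4 (valence 4) → 0 H
  atom 3: O, bond orders sum to 2 (valence 2) → 0 H
  atom 4: aromatic c, 3 neighbours → 0 H
  atom 5: aromatic c, 3 neighbours → 0 H
  atom 6: Cl (halogen, monovalent) → 0 H
  atom 7: aromatic c, 2 neighbours → 1 H
  atom 8: aromatic c, 2 neighbours → 1 H
  atom 9: aromatic c, 3 neighbours → 0 H
  atom 10: O, bond orders sum to 2 (valence 2) → 0 H
  atom 11: C, bond orders sum to 1 (valence 4) → 3 H
  atom 12: aromatic c, 3 neighbours → 0 H
  atom 13: C, bond orders sum to 2 (valence 4) → 2 H
  atom 14: C, bond orders sum to 2 (valence 4) → 2 H
  atom 15: C, bond orders sum to 2 (valence 4) → 2 H
  atom 16: C, bond orders sum to 1 (valence 4) → 3 H
Totals → C:12, H:16, Cl:1, N:1, O:2.
In Hill order: C12H16ClNO2.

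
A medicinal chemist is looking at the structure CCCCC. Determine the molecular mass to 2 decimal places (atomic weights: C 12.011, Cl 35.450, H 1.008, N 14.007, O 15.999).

First, the molecular formula is C5H12 (counting implicit H from valence).
  C: 5 × 12.011 = 60.055
  H: 12 × 1.008 = 12.096
Sum: 5×12.011 + 12×1.008 = 72.151 → 72.15 g/mol.

72.15 g/mol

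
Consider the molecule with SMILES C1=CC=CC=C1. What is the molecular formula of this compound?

C6H6

Walk through each heavy atom and fill implicit hydrogens from standard valence (C 4, N 3, O 2, S 2, halogen 1):
  atom 1: C, bond orders sum to 3 (valence 4) → 1 H
  atom 2: C, bond orders sum to 3 (valence 4) → 1 H
  atom 3: C, bond orders sum to 3 (valence 4) → 1 H
  atom 4: C, bond orders sum to 3 (valence 4) → 1 H
  atom 5: C, bond orders sum to 3 (valence 4) → 1 H
  atom 6: C, bond orders sum to 3 (valence 4) → 1 H
Totals → C:6, H:6.
In Hill order: C6H6.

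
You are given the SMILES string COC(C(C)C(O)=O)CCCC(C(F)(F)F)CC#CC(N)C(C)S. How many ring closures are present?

In SMILES, each pair of matching ring-closure digits denotes one ring-closing bond; the number of such bonds equals the number of independent rings.
Ring-closure bonds here: 0.

0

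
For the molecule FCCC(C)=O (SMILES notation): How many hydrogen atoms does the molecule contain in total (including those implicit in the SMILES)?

7

Walk through each heavy atom and fill implicit hydrogens from standard valence (C 4, N 3, O 2, S 2, halogen 1):
  atom 1: F (halogen, monovalent) → 0 H
  atom 2: C, bond orders sum to 2 (valence 4) → 2 H
  atom 3: C, bond orders sum to 2 (valence 4) → 2 H
  atom 4: C, bond orders sum to 4 (valence 4) → 0 H
  atom 5: C, bond orders sum to 1 (valence 4) → 3 H
  atom 6: O, bond orders sum to 2 (valence 2) → 0 H
Total hydrogens: 7.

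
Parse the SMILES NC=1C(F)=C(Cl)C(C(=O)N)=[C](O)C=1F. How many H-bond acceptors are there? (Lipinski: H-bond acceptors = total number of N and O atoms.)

N atoms: 2; O atoms: 2.
Lipinski HBA = 2 + 2 = 4.

4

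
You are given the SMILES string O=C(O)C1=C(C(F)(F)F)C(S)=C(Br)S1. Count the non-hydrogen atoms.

14

Every atom symbol written in the SMILES (organic subset) is one heavy atom; implicit H are not written.
Heavy atoms by element → Br:1, C:6, F:3, O:2, S:2.
Total: 14.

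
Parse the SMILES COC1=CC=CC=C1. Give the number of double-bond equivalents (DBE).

Degree of unsaturation = (number of rings) + (number of π bonds).
Ring closures in the SMILES: 1.
π bonds: 3 double bonds (each 1 DoU) → 3 DoU from unsaturation.
Total DoU = 1 + 3 = 4.

4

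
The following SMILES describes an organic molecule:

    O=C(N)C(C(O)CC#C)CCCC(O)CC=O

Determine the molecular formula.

C12H19NO4

Walk through each heavy atom and fill implicit hydrogens from standard valence (C 4, N 3, O 2, S 2, halogen 1):
  atom 1: O, bond orders sum to 2 (valence 2) → 0 H
  atom 2: C, bond orders sum to 4 (valence 4) → 0 H
  atom 3: N, bond orders sum to 1 (valence 3) → 2 H
  atom 4: C, bond orders sum to 3 (valence 4) → 1 H
  atom 5: C, bond orders sum to 3 (valence 4) → 1 H
  atom 6: O, bond orders sum to 1 (valence 2) → 1 H
  atom 7: C, bond orders sum to 2 (valence 4) → 2 H
  atom 8: C, bond orders sum to 4 (valence 4) → 0 H
  atom 9: C, bond orders sum to 3 (valence 4) → 1 H
  atom 10: C, bond orders sum to 2 (valence 4) → 2 H
  atom 11: C, bond orders sum to 2 (valence 4) → 2 H
  atom 12: C, bond orders sum to 2 (valence 4) → 2 H
  atom 13: C, bond orders sum to 3 (valence 4) → 1 H
  atom 14: O, bond orders sum to 1 (valence 2) → 1 H
  atom 15: C, bond orders sum to 2 (valence 4) → 2 H
  atom 16: C, bond orders sum to 3 (valence 4) → 1 H
  atom 17: O, bond orders sum to 2 (valence 2) → 0 H
Totals → C:12, H:19, N:1, O:4.
In Hill order: C12H19NO4.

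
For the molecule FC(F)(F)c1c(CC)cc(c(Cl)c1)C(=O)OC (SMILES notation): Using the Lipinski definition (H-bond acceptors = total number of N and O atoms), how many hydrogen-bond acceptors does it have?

N atoms: 0; O atoms: 2.
Lipinski HBA = 0 + 2 = 2.

2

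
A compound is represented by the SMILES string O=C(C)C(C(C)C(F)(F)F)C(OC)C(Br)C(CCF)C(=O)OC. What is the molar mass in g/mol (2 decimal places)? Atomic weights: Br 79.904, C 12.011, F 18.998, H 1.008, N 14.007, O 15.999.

First, the molecular formula is C14H21BrF4O4 (counting implicit H from valence).
  Br: 1 × 79.904 = 79.904
  C: 14 × 12.011 = 168.154
  F: 4 × 18.998 = 75.992
  H: 21 × 1.008 = 21.168
  O: 4 × 15.999 = 63.996
Sum: 1×79.904 + 14×12.011 + 4×18.998 + 21×1.008 + 4×15.999 = 409.214 → 409.21 g/mol.

409.21 g/mol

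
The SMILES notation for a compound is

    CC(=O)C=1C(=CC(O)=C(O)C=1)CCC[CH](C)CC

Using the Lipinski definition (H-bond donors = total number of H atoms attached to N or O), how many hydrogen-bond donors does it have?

Donors: find every N or O and count the H atoms it carries.
  atom 3 (O): bond orders sum to 2 → 0 H
  atom 8 (O): bond orders sum to 1 → 1 H
  atom 10 (O): bond orders sum to 1 → 1 H
Lipinski HBD = 2.

2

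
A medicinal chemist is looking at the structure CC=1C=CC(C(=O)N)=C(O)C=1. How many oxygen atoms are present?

2

Scan the SMILES for O atoms (remember two-letter symbols like Cl and Br are single atoms).
Oxygen count: 2.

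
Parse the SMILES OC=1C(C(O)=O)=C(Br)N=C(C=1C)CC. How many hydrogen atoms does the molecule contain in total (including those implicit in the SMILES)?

Walk through each heavy atom and fill implicit hydrogens from standard valence (C 4, N 3, O 2, S 2, halogen 1):
  atom 1: O, bond orders sum to 1 (valence 2) → 1 H
  atom 2: C, bond orders sum to 4 (valence 4) → 0 H
  atom 3: C, bond orders sum to 4 (valence 4) → 0 H
  atom 4: C, bond orders sum to 4 (valence 4) → 0 H
  atom 5: O, bond orders sum to 1 (valence 2) → 1 H
  atom 6: O, bond orders sum to 2 (valence 2) → 0 H
  atom 7: C, bond orders sum to 4 (valence 4) → 0 H
  atom 8: Br (halogen, monovalent) → 0 H
  atom 9: N, bond orders sum to 3 (valence 3) → 0 H
  atom 10: C, bond orders sum to 4 (valence 4) → 0 H
  atom 11: C, bond orders sum to 4 (valence 4) → 0 H
  atom 12: C, bond orders sum to 1 (valence 4) → 3 H
  atom 13: C, bond orders sum to 2 (valence 4) → 2 H
  atom 14: C, bond orders sum to 1 (valence 4) → 3 H
Total hydrogens: 10.

10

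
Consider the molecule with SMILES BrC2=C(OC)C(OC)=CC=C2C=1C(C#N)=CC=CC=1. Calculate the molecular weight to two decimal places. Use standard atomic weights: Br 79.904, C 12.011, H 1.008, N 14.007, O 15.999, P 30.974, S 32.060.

318.17 g/mol

First, the molecular formula is C15H12BrNO2 (counting implicit H from valence).
  Br: 1 × 79.904 = 79.904
  C: 15 × 12.011 = 180.165
  H: 12 × 1.008 = 12.096
  N: 1 × 14.007 = 14.007
  O: 2 × 15.999 = 31.998
Sum: 1×79.904 + 15×12.011 + 12×1.008 + 1×14.007 + 2×15.999 = 318.170 → 318.17 g/mol.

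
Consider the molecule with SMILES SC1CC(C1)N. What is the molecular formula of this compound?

Walk through each heavy atom and fill implicit hydrogens from standard valence (C 4, N 3, O 2, S 2, halogen 1):
  atom 1: S, bond orders sum to 1 (valence 2) → 1 H
  atom 2: C, bond orders sum to 3 (valence 4) → 1 H
  atom 3: C, bond orders sum to 2 (valence 4) → 2 H
  atom 4: C, bond orders sum to 3 (valence 4) → 1 H
  atom 5: C, bond orders sum to 2 (valence 4) → 2 H
  atom 6: N, bond orders sum to 1 (valence 3) → 2 H
Totals → C:4, H:9, N:1, S:1.
In Hill order: C4H9NS.

C4H9NS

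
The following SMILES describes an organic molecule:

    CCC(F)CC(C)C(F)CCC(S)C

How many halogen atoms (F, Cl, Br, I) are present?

Halogen atoms appear at heavy-atom positions 4, 9 (2×F).
Other groups present: 1 thiol.
Halogen count: 2.

2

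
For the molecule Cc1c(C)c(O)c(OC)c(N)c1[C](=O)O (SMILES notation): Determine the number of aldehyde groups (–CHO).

0

Scan the SMILES for the aldehyde motif — none present.
Groups that are present: 1 carboxylic acid, 1 ether, 1 hydroxyl, 1 primary amine.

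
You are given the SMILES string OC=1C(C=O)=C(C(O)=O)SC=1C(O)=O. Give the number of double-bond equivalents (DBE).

Degree of unsaturation = (number of rings) + (number of π bonds).
Ring closures in the SMILES: 1.
π bonds: 5 double bonds (each 1 DoU) → 5 DoU from unsaturation.
Total DoU = 1 + 5 = 6.

6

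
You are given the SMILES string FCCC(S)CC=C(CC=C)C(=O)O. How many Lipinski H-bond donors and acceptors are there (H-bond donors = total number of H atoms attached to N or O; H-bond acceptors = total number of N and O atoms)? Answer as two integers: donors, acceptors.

Donors: find every N or O and count the H atoms it carries.
  atom 13 (O): bond orders sum to 2 → 0 H
  atom 14 (O): bond orders sum to 1 → 1 H
Lipinski HBD = 1.
Acceptors: N atoms = 0, O atoms = 2 → HBA = 2.

1, 2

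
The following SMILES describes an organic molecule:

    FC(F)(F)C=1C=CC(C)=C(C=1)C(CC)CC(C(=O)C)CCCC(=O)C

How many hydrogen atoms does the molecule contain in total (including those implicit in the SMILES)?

Walk through each heavy atom and fill implicit hydrogens from standard valence (C 4, N 3, O 2, S 2, halogen 1):
  atom 1: F (halogen, monovalent) → 0 H
  atom 2: C, bond orders sum to 4 (valence 4) → 0 H
  atom 3: F (halogen, monovalent) → 0 H
  atom 4: F (halogen, monovalent) → 0 H
  atom 5: C, bond orders sum to 4 (valence 4) → 0 H
  atom 6: C, bond orders sum to 3 (valence 4) → 1 H
  atom 7: C, bond orders sum to 3 (valence 4) → 1 H
  atom 8: C, bond orders sum to 4 (valence 4) → 0 H
  atom 9: C, bond orders sum to 1 (valence 4) → 3 H
  atom 10: C, bond orders sum to 4 (valence 4) → 0 H
  atom 11: C, bond orders sum to 3 (valence 4) → 1 H
  atom 12: C, bond orders sum to 3 (valence 4) → 1 H
  atom 13: C, bond orders sum to 2 (valence 4) → 2 H
  atom 14: C, bond orders sum to 1 (valence 4) → 3 H
  atom 15: C, bond orders sum to 2 (valence 4) → 2 H
  atom 16: C, bond orders sum to 3 (valence 4) → 1 H
  atom 17: C, bond orders sum to 4 (valence 4) → 0 H
  atom 18: O, bond orders sum to 2 (valence 2) → 0 H
  atom 19: C, bond orders sum to 1 (valence 4) → 3 H
  atom 20: C, bond orders sum to 2 (valence 4) → 2 H
  atom 21: C, bond orders sum to 2 (valence 4) → 2 H
  atom 22: C, bond orders sum to 2 (valence 4) → 2 H
  atom 23: C, bond orders sum to 4 (valence 4) → 0 H
  atom 24: O, bond orders sum to 2 (valence 2) → 0 H
  atom 25: C, bond orders sum to 1 (valence 4) → 3 H
Total hydrogens: 27.

27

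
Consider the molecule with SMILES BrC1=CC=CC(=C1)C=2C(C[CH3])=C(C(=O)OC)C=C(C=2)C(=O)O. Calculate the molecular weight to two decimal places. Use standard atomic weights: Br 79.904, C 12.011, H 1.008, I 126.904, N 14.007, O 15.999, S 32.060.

363.21 g/mol

First, the molecular formula is C17H15BrO4 (counting implicit H from valence).
  Br: 1 × 79.904 = 79.904
  C: 17 × 12.011 = 204.187
  H: 15 × 1.008 = 15.120
  O: 4 × 15.999 = 63.996
Sum: 1×79.904 + 17×12.011 + 15×1.008 + 4×15.999 = 363.207 → 363.21 g/mol.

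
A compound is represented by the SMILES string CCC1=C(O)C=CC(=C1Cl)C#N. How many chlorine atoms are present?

1

Scan the SMILES for Cl atoms (remember two-letter symbols like Cl and Br are single atoms).
Chlorine count: 1.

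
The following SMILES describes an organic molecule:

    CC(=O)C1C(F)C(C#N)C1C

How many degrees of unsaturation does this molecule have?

Molecular formula: C8H10FNO.
DoU = (2C + 2 + N − H − X) / 2, where X is the halogen count and O/S are ignored.
    = (2·8 + 2 + 1 − 10 − 1) / 2 = 8 / 2 = 4.

4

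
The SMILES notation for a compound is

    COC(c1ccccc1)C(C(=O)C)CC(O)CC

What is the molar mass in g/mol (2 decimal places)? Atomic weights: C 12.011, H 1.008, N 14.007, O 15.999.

First, the molecular formula is C15H22O3 (counting implicit H from valence).
  C: 15 × 12.011 = 180.165
  H: 22 × 1.008 = 22.176
  O: 3 × 15.999 = 47.997
Sum: 15×12.011 + 22×1.008 + 3×15.999 = 250.338 → 250.34 g/mol.

250.34 g/mol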